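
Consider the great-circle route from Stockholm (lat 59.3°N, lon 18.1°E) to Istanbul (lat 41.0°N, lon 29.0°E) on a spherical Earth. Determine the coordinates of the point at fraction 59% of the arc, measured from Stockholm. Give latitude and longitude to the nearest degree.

≈ lat 49°N, lon 26°E

The haversine formula gives a central angle δ ≈ 0.341 rad (19.5°) between the endpoints.
Interpolate at f = 0.59 with slerp weights a = sin((1−f)δ)/sin δ ≈ 0.417, b = sin(fδ)/sin δ ≈ 0.598.
p = a·p₁ + b·p₂ ≈ (0.597, 0.285, 0.750); φ = arcsin(p_z) ≈ 48.62°, λ = atan2(p_y, p_x) ≈ 25.51°.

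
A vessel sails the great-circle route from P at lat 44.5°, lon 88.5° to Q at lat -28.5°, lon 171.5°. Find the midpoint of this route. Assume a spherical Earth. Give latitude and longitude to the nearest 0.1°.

Convert each endpoint to a unit vector on the sphere (x = cos φ cos λ, y = cos φ sin λ, z = sin φ).
The central angle between the endpoints is δ = arccos(p₁·p₂) ≈ 1.832 rad (105.0°).
Interpolate at f = 1/2 with slerp weights a = sin((1−f)δ)/sin δ ≈ 0.821, b = sin(fδ)/sin δ ≈ 0.821.
p = a·p₁ + b·p₂ ≈ (-0.698, 0.692, 0.184); φ = arcsin(p_z) ≈ 10.58°, λ = atan2(p_y, p_x) ≈ 135.26°.

≈ lat 10.6°, lon 135.3°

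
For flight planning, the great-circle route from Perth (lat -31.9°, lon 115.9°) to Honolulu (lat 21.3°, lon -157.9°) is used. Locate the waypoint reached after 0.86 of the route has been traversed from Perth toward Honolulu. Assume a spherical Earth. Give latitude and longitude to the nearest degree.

≈ lat 14°, lon -170°

The haversine formula gives a central angle δ ≈ 1.711 rad (98.0°) between the endpoints.
Interpolate at f = 0.86 with slerp weights a = sin((1−f)δ)/sin δ ≈ 0.240, b = sin(fδ)/sin δ ≈ 1.005.
p = a·p₁ + b·p₂ ≈ (-0.956, -0.169, 0.238); φ = arcsin(p_z) ≈ 13.79°, λ = atan2(p_y, p_x) ≈ -169.96°.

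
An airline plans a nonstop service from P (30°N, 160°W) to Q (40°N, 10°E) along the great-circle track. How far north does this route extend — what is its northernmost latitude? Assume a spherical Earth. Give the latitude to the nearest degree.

The great circle lies in the plane with unit normal n̂ = (p₁ × p₂)/|p₁ × p₂|.
Here n̂_z ≈ +0.122; the vertex latitude is φ_max = arccos|n̂_z| ≈ 83.0°.
Check via Clairaut: cos φ_max = |cos φ₁| · sin C = cos(30.0°)·sin(8.1°) ≈ 0.122, again giving ≈ 83.0°.

≈ 83°N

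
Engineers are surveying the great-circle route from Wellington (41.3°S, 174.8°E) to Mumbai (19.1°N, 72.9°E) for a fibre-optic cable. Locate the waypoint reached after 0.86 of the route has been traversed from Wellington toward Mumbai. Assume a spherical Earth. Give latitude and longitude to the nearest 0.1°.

≈ (9.2°N, 85.3°E)

Convert each endpoint to a unit vector on the sphere (x = cos φ cos λ, y = cos φ sin λ, z = sin φ).
The central angle between the endpoints is δ = arccos(p₁·p₂) ≈ 1.942 rad (111.2°).
Interpolate at f = 0.86 with slerp weights a = sin((1−f)δ)/sin δ ≈ 0.288, b = sin(fδ)/sin δ ≈ 1.068.
p = a·p₁ + b·p₂ ≈ (0.081, 0.984, 0.159); φ = arcsin(p_z) ≈ 9.16°, λ = atan2(p_y, p_x) ≈ 85.29°.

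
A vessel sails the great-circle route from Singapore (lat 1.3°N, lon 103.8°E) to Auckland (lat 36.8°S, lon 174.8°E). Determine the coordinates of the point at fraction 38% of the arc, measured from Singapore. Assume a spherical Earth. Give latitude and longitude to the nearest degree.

Write both endpoints as unit vectors p₁, p₂ with components (cos φ cos λ, cos φ sin λ, sin φ).
The central angle between the endpoints is δ = arccos(p₁·p₂) ≈ 1.321 rad (75.7°).
Interpolate at f = 0.38 with slerp weights a = sin((1−f)δ)/sin δ ≈ 0.754, b = sin(fδ)/sin δ ≈ 0.497.
p = a·p₁ + b·p₂ ≈ (-0.576, 0.768, -0.280); φ = arcsin(p_z) ≈ -16.28°, λ = atan2(p_y, p_x) ≈ 126.86°.

≈ lat 16°S, lon 127°E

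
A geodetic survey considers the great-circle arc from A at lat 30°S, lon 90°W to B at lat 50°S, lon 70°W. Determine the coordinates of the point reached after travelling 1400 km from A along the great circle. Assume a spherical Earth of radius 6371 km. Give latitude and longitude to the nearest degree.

≈ lat 40°S, lon 81°W

Write both endpoints as unit vectors p₁, p₂ with components (cos φ cos λ, cos φ sin λ, sin φ).
The central angle between the endpoints is δ = arccos(p₁·p₂) ≈ 0.437 rad (25.0°). The total great-circle distance is δ·R ≈ 0.437 × 6371 ≈ 2783 km, so the target fraction is f = 1400/2783 ≈ 0.503.
Interpolate at f ≈ 0.503 with slerp weights a = sin((1−f)δ)/sin δ ≈ 0.509, b = sin(fδ)/sin δ ≈ 0.515.
p = a·p₁ + b·p₂ ≈ (0.113, -0.752, -0.649); φ = arcsin(p_z) ≈ -40.49°, λ = atan2(p_y, p_x) ≈ -81.43°.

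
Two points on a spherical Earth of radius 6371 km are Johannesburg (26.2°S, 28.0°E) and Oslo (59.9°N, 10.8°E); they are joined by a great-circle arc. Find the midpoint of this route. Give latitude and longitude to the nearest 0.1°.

Convert each endpoint to a unit vector on the sphere (x = cos φ cos λ, y = cos φ sin λ, z = sin φ).
The central angle between the endpoints is δ = arccos(p₁·p₂) ≈ 1.523 rad (87.3°).
Interpolate at f = 1/2 with slerp weights a = sin((1−f)δ)/sin δ ≈ 0.691, b = sin(fδ)/sin δ ≈ 0.691.
p = a·p₁ + b·p₂ ≈ (0.888, 0.356, 0.293); φ = arcsin(p_z) ≈ 17.02°, λ = atan2(p_y, p_x) ≈ 21.85°.

≈ 17.0°N, 21.9°E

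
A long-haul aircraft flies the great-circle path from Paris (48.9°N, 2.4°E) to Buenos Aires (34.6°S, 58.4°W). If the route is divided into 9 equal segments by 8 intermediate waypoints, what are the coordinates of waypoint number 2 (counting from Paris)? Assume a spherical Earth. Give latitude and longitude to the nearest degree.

≈ 32°N, 16°W

From cos δ = sin φ₁ sin φ₂ + cos φ₁ cos φ₂ cos Δλ, the central angle is δ ≈ 1.735 rad (99.4°).
Interpolate at f = 2/9 with slerp weights a = sin((1−f)δ)/sin δ ≈ 0.989, b = sin(fδ)/sin δ ≈ 0.381.
p = a·p₁ + b·p₂ ≈ (0.814, -0.240, 0.529); φ = arcsin(p_z) ≈ 31.92°, λ = atan2(p_y, p_x) ≈ -16.43°.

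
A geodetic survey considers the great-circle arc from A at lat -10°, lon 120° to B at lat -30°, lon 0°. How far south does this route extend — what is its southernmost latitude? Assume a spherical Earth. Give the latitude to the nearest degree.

The great circle lies in the plane with unit normal n̂ = (p₁ × p₂)/|p₁ × p₂|.
Here n̂_z ≈ -0.785; the vertex latitude is φ_max = arccos|n̂_z| ≈ 38.3°.

≈ -38°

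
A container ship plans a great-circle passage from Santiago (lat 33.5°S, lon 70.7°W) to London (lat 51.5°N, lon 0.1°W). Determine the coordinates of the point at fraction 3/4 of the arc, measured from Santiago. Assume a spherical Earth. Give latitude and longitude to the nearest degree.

The haversine formula gives a central angle δ ≈ 1.833 rad (105.0°) between the endpoints.
Interpolate at f = 3/4 with slerp weights a = sin((1−f)δ)/sin δ ≈ 0.458, b = sin(fδ)/sin δ ≈ 1.016.
p = a·p₁ + b·p₂ ≈ (0.759, -0.362, 0.542); φ = arcsin(p_z) ≈ 32.82°, λ = atan2(p_y, p_x) ≈ -25.49°.

≈ lat 33°N, lon 25°W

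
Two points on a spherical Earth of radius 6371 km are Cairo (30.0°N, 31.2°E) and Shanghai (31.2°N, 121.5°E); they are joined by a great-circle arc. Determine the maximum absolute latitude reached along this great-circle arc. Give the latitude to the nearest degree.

≈ 40°N

The great circle lies in the plane with unit normal n̂ = (p₁ × p₂)/|p₁ × p₂|.
Here n̂_z ≈ +0.766; the vertex latitude is φ_max = arccos|n̂_z| ≈ 40.0°.
Check via Clairaut: cos φ_max = |cos φ₁| · sin C = cos(30.0°)·sin(62.2°) ≈ 0.766, again giving ≈ 40.0°.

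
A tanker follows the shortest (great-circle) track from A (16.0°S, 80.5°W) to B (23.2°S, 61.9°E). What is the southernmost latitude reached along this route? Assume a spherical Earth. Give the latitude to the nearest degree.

The great circle lies in the plane with unit normal n̂ = (p₁ × p₂)/|p₁ × p₂|.
Here n̂_z ≈ +0.669; the vertex latitude is φ_max = arccos|n̂_z| ≈ 48.0°.
Check via Clairaut: cos φ_max = |cos φ₁| · sin C = cos(16.0°)·sin(135.9°) ≈ 0.669, again giving ≈ 48.0°.

≈ 48°S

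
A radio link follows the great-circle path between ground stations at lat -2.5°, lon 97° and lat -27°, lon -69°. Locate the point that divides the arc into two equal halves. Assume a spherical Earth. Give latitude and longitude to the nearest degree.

≈ lat -63°, lon 39°

Write both endpoints as unit vectors p₁, p₂ with components (cos φ cos λ, cos φ sin λ, sin φ).
The central angle between the endpoints is δ = arccos(p₁·p₂) ≈ 2.575 rad (147.6°).
Interpolate at f = 1/2 with slerp weights a = sin((1−f)δ)/sin δ ≈ 1.790, b = sin(fδ)/sin δ ≈ 1.790.
p = a·p₁ + b·p₂ ≈ (0.354, 0.286, -0.891); φ = arcsin(p_z) ≈ -62.95°, λ = atan2(p_y, p_x) ≈ 38.96°.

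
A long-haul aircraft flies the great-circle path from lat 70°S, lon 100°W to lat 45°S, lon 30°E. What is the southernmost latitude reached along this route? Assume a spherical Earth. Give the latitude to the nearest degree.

≈ 78°S

The great circle lies in the plane with unit normal n̂ = (p₁ × p₂)/|p₁ × p₂|.
Here n̂_z ≈ +0.215; the vertex latitude is φ_max = arccos|n̂_z| ≈ 77.6°.
Check via Clairaut: cos φ_max = |cos φ₁| · sin C = cos(70.0°)·sin(141.0°) ≈ 0.215, again giving ≈ 77.6°.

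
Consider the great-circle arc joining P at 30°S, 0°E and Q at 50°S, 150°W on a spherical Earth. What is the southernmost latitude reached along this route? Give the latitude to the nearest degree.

The great circle lies in the plane with unit normal n̂ = (p₁ × p₂)/|p₁ × p₂|.
Here n̂_z ≈ -0.280; the vertex latitude is φ_max = arccos|n̂_z| ≈ 73.8°.

≈ 74°S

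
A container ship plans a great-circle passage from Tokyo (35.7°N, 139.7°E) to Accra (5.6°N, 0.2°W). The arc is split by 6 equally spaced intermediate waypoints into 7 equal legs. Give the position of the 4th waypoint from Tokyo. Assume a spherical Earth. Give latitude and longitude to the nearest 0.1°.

Convert each endpoint to a unit vector on the sphere (x = cos φ cos λ, y = cos φ sin λ, z = sin φ).
The central angle between the endpoints is δ = arccos(p₁·p₂) ≈ 2.167 rad (124.1°).
Interpolate at f = 4/7 with slerp weights a = sin((1−f)δ)/sin δ ≈ 0.968, b = sin(fδ)/sin δ ≈ 1.142.
p = a·p₁ + b·p₂ ≈ (0.537, 0.504, 0.676); φ = arcsin(p_z) ≈ 42.54°, λ = atan2(p_y, p_x) ≈ 43.18°.

≈ 42.5°N, 43.2°E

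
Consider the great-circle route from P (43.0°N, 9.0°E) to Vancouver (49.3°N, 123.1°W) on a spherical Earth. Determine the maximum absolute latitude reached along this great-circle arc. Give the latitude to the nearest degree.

≈ 69°N

The great circle lies in the plane with unit normal n̂ = (p₁ × p₂)/|p₁ × p₂|.
Here n̂_z ≈ -0.361; the vertex latitude is φ_max = arccos|n̂_z| ≈ 68.8°.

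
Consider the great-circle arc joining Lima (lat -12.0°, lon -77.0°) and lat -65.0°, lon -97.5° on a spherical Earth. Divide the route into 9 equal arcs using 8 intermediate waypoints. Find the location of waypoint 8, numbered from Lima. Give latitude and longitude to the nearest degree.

Write both endpoints as unit vectors p₁, p₂ with components (cos φ cos λ, cos φ sin λ, sin φ).
The central angle between the endpoints is δ = arccos(p₁·p₂) ≈ 0.957 rad (54.9°).
Interpolate at f = 8/9 with slerp weights a = sin((1−f)δ)/sin δ ≈ 0.130, b = sin(fδ)/sin δ ≈ 0.920.
p = a·p₁ + b·p₂ ≈ (-0.022, -0.509, -0.860); φ = arcsin(p_z) ≈ -59.37°, λ = atan2(p_y, p_x) ≈ -92.49°.

≈ lat -59°, lon -92°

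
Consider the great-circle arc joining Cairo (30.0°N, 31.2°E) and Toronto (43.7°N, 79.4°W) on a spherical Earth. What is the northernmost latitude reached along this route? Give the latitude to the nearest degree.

≈ 54°N

The great circle lies in the plane with unit normal n̂ = (p₁ × p₂)/|p₁ × p₂|.
Here n̂_z ≈ -0.591; the vertex latitude is φ_max = arccos|n̂_z| ≈ 53.8°.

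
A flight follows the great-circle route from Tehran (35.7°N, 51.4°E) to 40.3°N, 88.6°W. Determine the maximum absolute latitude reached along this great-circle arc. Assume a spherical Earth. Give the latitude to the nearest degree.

≈ 66°N

The great circle lies in the plane with unit normal n̂ = (p₁ × p₂)/|p₁ × p₂|.
Here n̂_z ≈ -0.400; the vertex latitude is φ_max = arccos|n̂_z| ≈ 66.4°.
Check via Clairaut: cos φ_max = |cos φ₁| · sin C = cos(35.7°)·sin(29.5°) ≈ 0.400, again giving ≈ 66.4°.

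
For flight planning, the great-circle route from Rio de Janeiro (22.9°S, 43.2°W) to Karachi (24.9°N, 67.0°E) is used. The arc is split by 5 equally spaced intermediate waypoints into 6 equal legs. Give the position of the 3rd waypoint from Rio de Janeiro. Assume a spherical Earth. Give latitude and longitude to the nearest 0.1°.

Convert each endpoint to a unit vector on the sphere (x = cos φ cos λ, y = cos φ sin λ, z = sin φ).
The central angle between the endpoints is δ = arccos(p₁·p₂) ≈ 2.040 rad (116.9°).
Interpolate at f = 3/6 with slerp weights a = sin((1−f)δ)/sin δ ≈ 0.956, b = sin(fδ)/sin δ ≈ 0.956.
p = a·p₁ + b·p₂ ≈ (0.980, 0.195, 0.030); φ = arcsin(p_z) ≈ 1.75°, λ = atan2(p_y, p_x) ≈ 11.26°.

≈ (1.7°N, 11.3°E)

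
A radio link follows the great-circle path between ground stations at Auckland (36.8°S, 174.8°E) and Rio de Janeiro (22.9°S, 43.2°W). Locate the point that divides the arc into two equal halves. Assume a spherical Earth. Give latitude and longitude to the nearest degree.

Convert each endpoint to a unit vector on the sphere (x = cos φ cos λ, y = cos φ sin λ, z = sin φ).
The central angle between the endpoints is δ = arccos(p₁·p₂) ≈ 1.926 rad (110.4°).
Interpolate at f = 1/2 with slerp weights a = sin((1−f)δ)/sin δ ≈ 0.876, b = sin(fδ)/sin δ ≈ 0.876.
p = a·p₁ + b·p₂ ≈ (-0.110, -0.489, -0.865); φ = arcsin(p_z) ≈ -59.93°, λ = atan2(p_y, p_x) ≈ -102.72°.

≈ 60°S, 103°W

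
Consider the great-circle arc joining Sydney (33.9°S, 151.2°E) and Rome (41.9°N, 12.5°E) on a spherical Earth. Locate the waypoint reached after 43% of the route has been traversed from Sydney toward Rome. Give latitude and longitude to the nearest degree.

The haversine formula gives a central angle δ ≈ 2.562 rad (146.8°) between the endpoints.
Interpolate at f = 0.43 with slerp weights a = sin((1−f)δ)/sin δ ≈ 1.814, b = sin(fδ)/sin δ ≈ 1.628.
p = a·p₁ + b·p₂ ≈ (-0.136, 0.988, 0.075); φ = arcsin(p_z) ≈ 4.33°, λ = atan2(p_y, p_x) ≈ 97.87°.

≈ 4°N, 98°E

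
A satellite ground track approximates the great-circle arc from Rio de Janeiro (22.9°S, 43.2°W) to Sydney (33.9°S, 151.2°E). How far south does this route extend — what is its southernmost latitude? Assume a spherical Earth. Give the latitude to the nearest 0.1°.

The great circle lies in the plane with unit normal n̂ = (p₁ × p₂)/|p₁ × p₂|.
Here n̂_z ≈ -0.223; the vertex latitude is φ_max = arccos|n̂_z| ≈ 77.1°.

≈ 77.1°S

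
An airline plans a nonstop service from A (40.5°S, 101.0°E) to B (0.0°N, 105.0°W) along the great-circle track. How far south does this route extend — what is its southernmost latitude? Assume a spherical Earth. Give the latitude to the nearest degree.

≈ 63°S

The great circle lies in the plane with unit normal n̂ = (p₁ × p₂)/|p₁ × p₂|.
Here n̂_z ≈ +0.457; the vertex latitude is φ_max = arccos|n̂_z| ≈ 62.8°.
Check via Clairaut: cos φ_max = |cos φ₁| · sin C = cos(40.5°)·sin(143.1°) ≈ 0.457, again giving ≈ 62.8°.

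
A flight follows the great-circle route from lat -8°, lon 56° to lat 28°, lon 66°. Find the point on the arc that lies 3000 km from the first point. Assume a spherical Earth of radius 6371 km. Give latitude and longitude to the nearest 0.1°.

≈ lat 18.1°, lon 62.9°

Write both endpoints as unit vectors p₁, p₂ with components (cos φ cos λ, cos φ sin λ, sin φ).
The central angle between the endpoints is δ = arccos(p₁·p₂) ≈ 0.651 rad (37.3°). The total great-circle distance is δ·R ≈ 0.651 × 6371 ≈ 4145 km, so the target fraction is f = 3000/4145 ≈ 0.724.
Interpolate at f ≈ 0.724 with slerp weights a = sin((1−f)δ)/sin δ ≈ 0.295, b = sin(fδ)/sin δ ≈ 0.749.
p = a·p₁ + b·p₂ ≈ (0.432, 0.846, 0.311); φ = arcsin(p_z) ≈ 18.10°, λ = atan2(p_y, p_x) ≈ 62.94°.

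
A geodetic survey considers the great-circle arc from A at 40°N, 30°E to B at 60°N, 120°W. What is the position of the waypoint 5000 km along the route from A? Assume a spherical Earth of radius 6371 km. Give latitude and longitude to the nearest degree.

Convert each endpoint to a unit vector on the sphere (x = cos φ cos λ, y = cos φ sin λ, z = sin φ).
The central angle between the endpoints is δ = arccos(p₁·p₂) ≈ 1.344 rad (77.0°). The total great-circle distance is δ·R ≈ 1.344 × 6371 ≈ 8562 km, so the target fraction is f = 5000/8562 ≈ 0.584.
Interpolate at f ≈ 0.584 with slerp weights a = sin((1−f)δ)/sin δ ≈ 0.544, b = sin(fδ)/sin δ ≈ 0.725.
p = a·p₁ + b·p₂ ≈ (0.180, -0.106, 0.978); φ = arcsin(p_z) ≈ 77.97°, λ = atan2(p_y, p_x) ≈ -30.41°.

≈ 78°N, 30°W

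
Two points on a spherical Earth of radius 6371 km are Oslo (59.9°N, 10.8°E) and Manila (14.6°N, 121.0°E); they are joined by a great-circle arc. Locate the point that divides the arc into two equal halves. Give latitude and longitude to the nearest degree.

Write both endpoints as unit vectors p₁, p₂ with components (cos φ cos λ, cos φ sin λ, sin φ).
The central angle between the endpoints is δ = arccos(p₁·p₂) ≈ 1.520 rad (87.1°).
Interpolate at f = 1/2 with slerp weights a = sin((1−f)δ)/sin δ ≈ 0.690, b = sin(fδ)/sin δ ≈ 0.690.
p = a·p₁ + b·p₂ ≈ (-0.004, 0.637, 0.771); φ = arcsin(p_z) ≈ 50.42°, λ = atan2(p_y, p_x) ≈ 90.36°.

≈ 50°N, 90°E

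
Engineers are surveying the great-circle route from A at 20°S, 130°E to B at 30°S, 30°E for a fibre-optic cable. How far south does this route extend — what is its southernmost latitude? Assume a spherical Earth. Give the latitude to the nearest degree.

≈ 37°S

The great circle lies in the plane with unit normal n̂ = (p₁ × p₂)/|p₁ × p₂|.
Here n̂_z ≈ -0.802; the vertex latitude is φ_max = arccos|n̂_z| ≈ 36.7°.
Check via Clairaut: cos φ_max = |cos φ₁| · sin C = cos(20.0°)·sin(121.4°) ≈ 0.802, again giving ≈ 36.7°.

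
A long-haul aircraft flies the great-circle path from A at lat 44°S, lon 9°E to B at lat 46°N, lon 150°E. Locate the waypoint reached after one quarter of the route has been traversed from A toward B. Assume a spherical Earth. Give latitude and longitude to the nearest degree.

Write both endpoints as unit vectors p₁, p₂ with components (cos φ cos λ, cos φ sin λ, sin φ).
The central angle between the endpoints is δ = arccos(p₁·p₂) ≈ 2.664 rad (152.6°).
Interpolate at f = 1/4 with slerp weights a = sin((1−f)δ)/sin δ ≈ 1.980, b = sin(fδ)/sin δ ≈ 1.344.
p = a·p₁ + b·p₂ ≈ (0.598, 0.689, -0.409); φ = arcsin(p_z) ≈ -24.11°, λ = atan2(p_y, p_x) ≈ 49.06°.

≈ lat 24°S, lon 49°E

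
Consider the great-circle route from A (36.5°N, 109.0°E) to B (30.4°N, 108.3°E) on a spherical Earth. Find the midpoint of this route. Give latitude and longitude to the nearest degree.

≈ (33°N, 109°E)

Convert each endpoint to a unit vector on the sphere (x = cos φ cos λ, y = cos φ sin λ, z = sin φ).
The central angle between the endpoints is δ = arccos(p₁·p₂) ≈ 0.107 rad (6.1°).
Interpolate at f = 1/2 with slerp weights a = sin((1−f)δ)/sin δ ≈ 0.501, b = sin(fδ)/sin δ ≈ 0.501.
p = a·p₁ + b·p₂ ≈ (-0.267, 0.791, 0.551); φ = arcsin(p_z) ≈ 33.45°, λ = atan2(p_y, p_x) ≈ 108.64°.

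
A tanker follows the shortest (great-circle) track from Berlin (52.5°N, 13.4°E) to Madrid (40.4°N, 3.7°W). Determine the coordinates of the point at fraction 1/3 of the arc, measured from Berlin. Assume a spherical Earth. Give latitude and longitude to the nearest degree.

≈ (49°N, 7°E)

The haversine formula gives a central angle δ ≈ 0.293 rad (16.8°) between the endpoints.
Interpolate at f = 1/3 with slerp weights a = sin((1−f)δ)/sin δ ≈ 0.672, b = sin(fδ)/sin δ ≈ 0.338.
p = a·p₁ + b·p₂ ≈ (0.655, 0.078, 0.752); φ = arcsin(p_z) ≈ 48.76°, λ = atan2(p_y, p_x) ≈ 6.81°.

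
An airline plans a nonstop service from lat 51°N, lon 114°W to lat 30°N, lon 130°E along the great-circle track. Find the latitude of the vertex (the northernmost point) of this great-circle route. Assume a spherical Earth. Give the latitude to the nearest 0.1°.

≈ 60.3°N

The great circle lies in the plane with unit normal n̂ = (p₁ × p₂)/|p₁ × p₂|.
Here n̂_z ≈ -0.495; the vertex latitude is φ_max = arccos|n̂_z| ≈ 60.3°.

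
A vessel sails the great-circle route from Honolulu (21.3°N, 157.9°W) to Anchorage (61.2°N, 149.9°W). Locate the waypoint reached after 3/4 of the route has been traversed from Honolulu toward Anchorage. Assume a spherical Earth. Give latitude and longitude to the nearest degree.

≈ 51°N, 153°W

Write both endpoints as unit vectors p₁, p₂ with components (cos φ cos λ, cos φ sin λ, sin φ).
The central angle between the endpoints is δ = arccos(p₁·p₂) ≈ 0.703 rad (40.3°).
Interpolate at f = 3/4 with slerp weights a = sin((1−f)δ)/sin δ ≈ 0.270, b = sin(fδ)/sin δ ≈ 0.778.
p = a·p₁ + b·p₂ ≈ (-0.558, -0.283, 0.780); φ = arcsin(p_z) ≈ 51.28°, λ = atan2(p_y, p_x) ≈ -153.11°.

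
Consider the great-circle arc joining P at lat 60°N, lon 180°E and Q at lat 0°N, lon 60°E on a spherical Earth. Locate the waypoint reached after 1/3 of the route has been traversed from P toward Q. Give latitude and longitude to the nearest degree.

From cos δ = sin φ₁ sin φ₂ + cos φ₁ cos φ₂ cos Δλ, the central angle is δ ≈ 1.823 rad (104.5°).
Interpolate at f = 1/3 with slerp weights a = sin((1−f)δ)/sin δ ≈ 0.968, b = sin(fδ)/sin δ ≈ 0.590.
p = a·p₁ + b·p₂ ≈ (-0.189, 0.511, 0.839); φ = arcsin(p_z) ≈ 56.99°, λ = atan2(p_y, p_x) ≈ 110.33°.

≈ lat 57°N, lon 110°E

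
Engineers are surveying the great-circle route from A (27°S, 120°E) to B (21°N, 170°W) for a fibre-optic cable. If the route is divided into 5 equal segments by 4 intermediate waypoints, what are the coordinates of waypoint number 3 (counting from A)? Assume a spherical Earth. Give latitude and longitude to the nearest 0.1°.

≈ (1.5°N, 162.5°E)

Write both endpoints as unit vectors p₁, p₂ with components (cos φ cos λ, cos φ sin λ, sin φ).
The central angle between the endpoints is δ = arccos(p₁·p₂) ≈ 1.449 rad (83.0°).
Interpolate at f = 3/5 with slerp weights a = sin((1−f)δ)/sin δ ≈ 0.552, b = sin(fδ)/sin δ ≈ 0.770.
p = a·p₁ + b·p₂ ≈ (-0.953, 0.301, 0.025); φ = arcsin(p_z) ≈ 1.45°, λ = atan2(p_y, p_x) ≈ 162.48°.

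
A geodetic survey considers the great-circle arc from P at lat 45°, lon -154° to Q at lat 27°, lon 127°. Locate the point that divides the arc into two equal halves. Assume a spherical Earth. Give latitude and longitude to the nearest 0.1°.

Write both endpoints as unit vectors p₁, p₂ with components (cos φ cos λ, cos φ sin λ, sin φ).
The central angle between the endpoints is δ = arccos(p₁·p₂) ≈ 1.114 rad (63.8°).
Interpolate at f = 1/2 with slerp weights a = sin((1−f)δ)/sin δ ≈ 0.589, b = sin(fδ)/sin δ ≈ 0.589.
p = a·p₁ + b·p₂ ≈ (-0.690, 0.237, 0.684); φ = arcsin(p_z) ≈ 43.15°, λ = atan2(p_y, p_x) ≈ 161.08°.

≈ lat 43.1°, lon 161.1°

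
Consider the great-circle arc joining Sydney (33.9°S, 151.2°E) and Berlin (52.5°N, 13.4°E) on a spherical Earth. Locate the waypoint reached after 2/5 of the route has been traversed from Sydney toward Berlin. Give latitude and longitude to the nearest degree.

≈ 12°N, 113°E

Convert each endpoint to a unit vector on the sphere (x = cos φ cos λ, y = cos φ sin λ, z = sin φ).
The central angle between the endpoints is δ = arccos(p₁·p₂) ≈ 2.527 rad (144.8°).
Interpolate at f = 2/5 with slerp weights a = sin((1−f)δ)/sin δ ≈ 1.731, b = sin(fδ)/sin δ ≈ 1.468.
p = a·p₁ + b·p₂ ≈ (-0.389, 0.899, 0.200); φ = arcsin(p_z) ≈ 11.52°, λ = atan2(p_y, p_x) ≈ 113.41°.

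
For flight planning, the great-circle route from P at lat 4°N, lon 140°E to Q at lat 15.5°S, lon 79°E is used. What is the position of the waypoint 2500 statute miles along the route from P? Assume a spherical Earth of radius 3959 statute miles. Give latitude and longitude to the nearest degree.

≈ lat 8°S, lon 106°E

Convert each endpoint to a unit vector on the sphere (x = cos φ cos λ, y = cos φ sin λ, z = sin φ).
The central angle between the endpoints is δ = arccos(p₁·p₂) ≈ 1.107 rad (63.4°). The total great-circle distance is δ·R ≈ 1.107 × 3959 ≈ 4382 mi, so the target fraction is f = 2500/4382 ≈ 0.570.
Interpolate at f ≈ 0.570 with slerp weights a = sin((1−f)δ)/sin δ ≈ 0.512, b = sin(fδ)/sin δ ≈ 0.660.
p = a·p₁ + b·p₂ ≈ (-0.270, 0.953, -0.141); φ = arcsin(p_z) ≈ -8.09°, λ = atan2(p_y, p_x) ≈ 105.81°.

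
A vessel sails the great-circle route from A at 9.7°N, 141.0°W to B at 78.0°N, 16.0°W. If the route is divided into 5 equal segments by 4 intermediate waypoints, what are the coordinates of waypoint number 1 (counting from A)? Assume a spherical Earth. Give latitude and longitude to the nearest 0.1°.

≈ 26.9°N, 137.7°W

The haversine formula gives a central angle δ ≈ 1.524 rad (87.3°) between the endpoints.
Interpolate at f = 1/5 with slerp weights a = sin((1−f)δ)/sin δ ≈ 0.940, b = sin(fδ)/sin δ ≈ 0.300.
p = a·p₁ + b·p₂ ≈ (-0.660, -0.600, 0.452); φ = arcsin(p_z) ≈ 26.88°, λ = atan2(p_y, p_x) ≈ -137.71°.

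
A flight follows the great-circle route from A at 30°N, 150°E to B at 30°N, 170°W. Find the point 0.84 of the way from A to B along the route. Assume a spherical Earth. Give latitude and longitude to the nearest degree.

≈ 31°N, 176°W

The haversine formula gives a central angle δ ≈ 0.601 rad (34.5°) between the endpoints.
Interpolate at f = 0.84 with slerp weights a = sin((1−f)δ)/sin δ ≈ 0.170, b = sin(fδ)/sin δ ≈ 0.855.
p = a·p₁ + b·p₂ ≈ (-0.857, -0.055, 0.513); φ = arcsin(p_z) ≈ 30.84°, λ = atan2(p_y, p_x) ≈ -176.32°.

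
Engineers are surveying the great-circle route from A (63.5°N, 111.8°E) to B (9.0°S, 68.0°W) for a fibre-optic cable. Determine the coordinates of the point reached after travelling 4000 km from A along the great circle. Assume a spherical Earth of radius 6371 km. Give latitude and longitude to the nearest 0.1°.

Write both endpoints as unit vectors p₁, p₂ with components (cos φ cos λ, cos φ sin λ, sin φ).
The central angle between the endpoints is δ = arccos(p₁·p₂) ≈ 2.190 rad (125.5°). The total great-circle distance is δ·R ≈ 2.190 × 6371 ≈ 13955 km, so the target fraction is f = 4000/13955 ≈ 0.287.
Interpolate at f ≈ 0.287 with slerp weights a = sin((1−f)δ)/sin δ ≈ 1.228, b = sin(fδ)/sin δ ≈ 0.722.
p = a·p₁ + b·p₂ ≈ (0.063, -0.152, 0.986); φ = arcsin(p_z) ≈ 80.53°, λ = atan2(p_y, p_x) ≈ -67.33°.

≈ (80.5°N, 67.3°W)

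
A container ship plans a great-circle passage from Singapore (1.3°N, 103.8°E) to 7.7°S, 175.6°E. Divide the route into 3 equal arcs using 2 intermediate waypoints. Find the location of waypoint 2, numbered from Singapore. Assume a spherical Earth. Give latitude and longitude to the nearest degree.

Write both endpoints as unit vectors p₁, p₂ with components (cos φ cos λ, cos φ sin λ, sin φ).
The central angle between the endpoints is δ = arccos(p₁·p₂) ≈ 1.259 rad (72.2°).
Interpolate at f = 2/3 with slerp weights a = sin((1−f)δ)/sin δ ≈ 0.428, b = sin(fδ)/sin δ ≈ 0.782.
p = a·p₁ + b·p₂ ≈ (-0.875, 0.475, -0.095); φ = arcsin(p_z) ≈ -5.45°, λ = atan2(p_y, p_x) ≈ 151.49°.

≈ 5°S, 151°E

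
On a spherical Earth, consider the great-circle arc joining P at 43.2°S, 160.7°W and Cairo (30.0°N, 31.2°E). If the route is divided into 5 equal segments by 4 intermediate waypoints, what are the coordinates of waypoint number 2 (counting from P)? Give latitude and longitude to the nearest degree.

≈ 53°S, 92°E

Write both endpoints as unit vectors p₁, p₂ with components (cos φ cos λ, cos φ sin λ, sin φ).
The central angle between the endpoints is δ = arccos(p₁·p₂) ≈ 2.858 rad (163.7°).
Interpolate at f = 2/5 with slerp weights a = sin((1−f)δ)/sin δ ≈ 3.535, b = sin(fδ)/sin δ ≈ 3.250.
p = a·p₁ + b·p₂ ≈ (-0.024, 0.606, -0.795); φ = arcsin(p_z) ≈ -52.63°, λ = atan2(p_y, p_x) ≈ 92.31°.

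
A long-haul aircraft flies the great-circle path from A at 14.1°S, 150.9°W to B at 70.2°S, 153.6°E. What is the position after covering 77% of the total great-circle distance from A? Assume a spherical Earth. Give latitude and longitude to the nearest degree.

The haversine formula gives a central angle δ ≈ 1.143 rad (65.5°) between the endpoints.
Interpolate at f = 0.77 with slerp weights a = sin((1−f)δ)/sin δ ≈ 0.286, b = sin(fδ)/sin δ ≈ 0.847.
p = a·p₁ + b·p₂ ≈ (-0.499, -0.007, -0.867); φ = arcsin(p_z) ≈ -60.06°, λ = atan2(p_y, p_x) ≈ -179.18°.

≈ 60°S, 179°W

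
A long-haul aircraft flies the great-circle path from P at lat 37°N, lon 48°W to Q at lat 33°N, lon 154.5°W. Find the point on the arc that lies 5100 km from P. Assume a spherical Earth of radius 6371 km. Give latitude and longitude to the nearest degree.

The haversine formula gives a central angle δ ≈ 1.433 rad (82.1°) between the endpoints. The total great-circle distance is δ·R ≈ 1.433 × 6371 ≈ 9128 km, so the target fraction is f = 5100/9128 ≈ 0.559.
Interpolate at f ≈ 0.559 with slerp weights a = sin((1−f)δ)/sin δ ≈ 0.597, b = sin(fδ)/sin δ ≈ 0.725.
p = a·p₁ + b·p₂ ≈ (-0.230, -0.616, 0.754); φ = arcsin(p_z) ≈ 48.92°, λ = atan2(p_y, p_x) ≈ -110.45°.

≈ lat 49°N, lon 110°W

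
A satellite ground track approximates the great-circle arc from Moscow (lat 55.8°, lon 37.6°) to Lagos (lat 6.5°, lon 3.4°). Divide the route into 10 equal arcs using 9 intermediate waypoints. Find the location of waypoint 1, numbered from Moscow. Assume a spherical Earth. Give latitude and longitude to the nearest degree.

Convert each endpoint to a unit vector on the sphere (x = cos φ cos λ, y = cos φ sin λ, z = sin φ).
The central angle between the endpoints is δ = arccos(p₁·p₂) ≈ 0.982 rad (56.3°).
Interpolate at f = 1/10 with slerp weights a = sin((1−f)δ)/sin δ ≈ 0.930, b = sin(fδ)/sin δ ≈ 0.118.
p = a·p₁ + b·p₂ ≈ (0.531, 0.326, 0.782); φ = arcsin(p_z) ≈ 51.47°, λ = atan2(p_y, p_x) ≈ 31.53°.

≈ lat 51°, lon 32°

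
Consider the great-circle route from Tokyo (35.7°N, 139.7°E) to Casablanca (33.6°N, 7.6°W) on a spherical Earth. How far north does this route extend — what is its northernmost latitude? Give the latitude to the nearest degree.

The great circle lies in the plane with unit normal n̂ = (p₁ × p₂)/|p₁ × p₂|.
Here n̂_z ≈ -0.377; the vertex latitude is φ_max = arccos|n̂_z| ≈ 67.9°.

≈ 68°N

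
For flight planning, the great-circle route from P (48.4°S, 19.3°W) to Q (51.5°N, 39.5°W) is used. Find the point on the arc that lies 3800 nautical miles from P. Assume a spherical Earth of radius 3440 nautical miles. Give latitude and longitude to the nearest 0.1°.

≈ (14.0°N, 30.9°W)

Convert each endpoint to a unit vector on the sphere (x = cos φ cos λ, y = cos φ sin λ, z = sin φ).
The central angle between the endpoints is δ = arccos(p₁·p₂) ≈ 1.769 rad (101.4°). The total great-circle distance is δ·R ≈ 1.769 × 3440 ≈ 6087 nmi, so the target fraction is f = 3800/6087 ≈ 0.624.
Interpolate at f ≈ 0.624 with slerp weights a = sin((1−f)δ)/sin δ ≈ 0.629, b = sin(fδ)/sin δ ≈ 0.911.
p = a·p₁ + b·p₂ ≈ (0.832, -0.499, 0.243); φ = arcsin(p_z) ≈ 14.04°, λ = atan2(p_y, p_x) ≈ -30.95°.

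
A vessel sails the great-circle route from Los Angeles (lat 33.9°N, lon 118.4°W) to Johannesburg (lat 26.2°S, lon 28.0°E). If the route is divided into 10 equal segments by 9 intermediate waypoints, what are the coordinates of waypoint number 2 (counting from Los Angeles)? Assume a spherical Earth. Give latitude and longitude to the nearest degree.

≈ lat 32°N, lon 83°W

The haversine formula gives a central angle δ ≈ 2.619 rad (150.1°) between the endpoints.
Interpolate at f = 2/10 with slerp weights a = sin((1−f)δ)/sin δ ≈ 1.734, b = sin(fδ)/sin δ ≈ 1.002.
p = a·p₁ + b·p₂ ≈ (0.109, -0.844, 0.525); φ = arcsin(p_z) ≈ 31.66°, λ = atan2(p_y, p_x) ≈ -82.62°.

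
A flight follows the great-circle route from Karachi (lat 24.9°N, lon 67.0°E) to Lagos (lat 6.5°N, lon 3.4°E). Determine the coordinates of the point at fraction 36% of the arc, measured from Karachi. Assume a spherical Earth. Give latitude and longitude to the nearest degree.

≈ lat 21°N, lon 43°E

Write both endpoints as unit vectors p₁, p₂ with components (cos φ cos λ, cos φ sin λ, sin φ).
The central angle between the endpoints is δ = arccos(p₁·p₂) ≈ 1.106 rad (63.4°).
Interpolate at f = 0.36 with slerp weights a = sin((1−f)δ)/sin δ ≈ 0.727, b = sin(fδ)/sin δ ≈ 0.434.
p = a·p₁ + b·p₂ ≈ (0.688, 0.633, 0.355); φ = arcsin(p_z) ≈ 20.81°, λ = atan2(p_y, p_x) ≈ 42.61°.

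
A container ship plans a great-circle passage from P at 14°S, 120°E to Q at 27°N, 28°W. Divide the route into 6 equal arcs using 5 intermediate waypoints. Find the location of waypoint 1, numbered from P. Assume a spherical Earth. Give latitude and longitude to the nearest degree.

Write both endpoints as unit vectors p₁, p₂ with components (cos φ cos λ, cos φ sin λ, sin φ).
The central angle between the endpoints is δ = arccos(p₁·p₂) ≈ 2.574 rad (147.5°).
Interpolate at f = 1/6 with slerp weights a = sin((1−f)δ)/sin δ ≈ 1.561, b = sin(fδ)/sin δ ≈ 0.773.
p = a·p₁ + b·p₂ ≈ (-0.149, 0.988, -0.027); φ = arcsin(p_z) ≈ -1.53°, λ = atan2(p_y, p_x) ≈ 98.58°.

≈ 2°S, 99°E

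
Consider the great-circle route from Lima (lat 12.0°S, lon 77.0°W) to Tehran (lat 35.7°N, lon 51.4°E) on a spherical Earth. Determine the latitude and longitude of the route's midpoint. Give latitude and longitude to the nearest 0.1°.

Convert each endpoint to a unit vector on the sphere (x = cos φ cos λ, y = cos φ sin λ, z = sin φ).
The central angle between the endpoints is δ = arccos(p₁·p₂) ≈ 2.233 rad (127.9°).
Interpolate at f = 1/2 with slerp weights a = sin((1−f)δ)/sin δ ≈ 1.139, b = sin(fδ)/sin δ ≈ 1.139.
p = a·p₁ + b·p₂ ≈ (0.828, -0.363, 0.428); φ = arcsin(p_z) ≈ 25.34°, λ = atan2(p_y, p_x) ≈ -23.66°.

≈ lat 25.3°N, lon 23.7°W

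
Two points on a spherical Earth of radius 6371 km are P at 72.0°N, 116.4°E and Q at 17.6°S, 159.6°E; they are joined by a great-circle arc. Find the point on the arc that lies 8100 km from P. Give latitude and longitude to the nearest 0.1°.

≈ 3.3°N, 155.2°E

Convert each endpoint to a unit vector on the sphere (x = cos φ cos λ, y = cos φ sin λ, z = sin φ).
The central angle between the endpoints is δ = arccos(p₁·p₂) ≈ 1.644 rad (94.2°). The total great-circle distance is δ·R ≈ 1.644 × 6371 ≈ 10472 km, so the target fraction is f = 8100/10472 ≈ 0.773.
Interpolate at f ≈ 0.773 with slerp weights a = sin((1−f)δ)/sin δ ≈ 0.365, b = sin(fδ)/sin δ ≈ 0.958.
p = a·p₁ + b·p₂ ≈ (-0.906, 0.419, 0.057); φ = arcsin(p_z) ≈ 3.28°, λ = atan2(p_y, p_x) ≈ 155.17°.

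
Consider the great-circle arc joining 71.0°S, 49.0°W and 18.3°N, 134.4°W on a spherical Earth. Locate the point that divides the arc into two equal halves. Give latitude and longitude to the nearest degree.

From cos δ = sin φ₁ sin φ₂ + cos φ₁ cos φ₂ cos Δλ, the central angle is δ ≈ 1.846 rad (105.8°).
Interpolate at f = 1/2 with slerp weights a = sin((1−f)δ)/sin δ ≈ 0.829, b = sin(fδ)/sin δ ≈ 0.829.
p = a·p₁ + b·p₂ ≈ (-0.374, -0.766, -0.523); φ = arcsin(p_z) ≈ -31.56°, λ = atan2(p_y, p_x) ≈ -116.00°.

≈ 32°S, 116°W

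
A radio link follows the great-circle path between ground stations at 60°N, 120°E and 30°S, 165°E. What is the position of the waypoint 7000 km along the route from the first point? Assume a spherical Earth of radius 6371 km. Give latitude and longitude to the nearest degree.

≈ 2°N, 153°E

Convert each endpoint to a unit vector on the sphere (x = cos φ cos λ, y = cos φ sin λ, z = sin φ).
The central angle between the endpoints is δ = arccos(p₁·p₂) ≈ 1.698 rad (97.3°). The total great-circle distance is δ·R ≈ 1.698 × 6371 ≈ 10818 km, so the target fraction is f = 7000/10818 ≈ 0.647.
Interpolate at f ≈ 0.647 with slerp weights a = sin((1−f)δ)/sin δ ≈ 0.569, b = sin(fδ)/sin δ ≈ 0.898.
p = a·p₁ + b·p₂ ≈ (-0.893, 0.447, 0.043); φ = arcsin(p_z) ≈ 2.49°, λ = atan2(p_y, p_x) ≈ 153.39°.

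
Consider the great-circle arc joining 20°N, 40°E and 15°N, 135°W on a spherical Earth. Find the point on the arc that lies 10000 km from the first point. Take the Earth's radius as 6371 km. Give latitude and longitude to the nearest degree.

Write both endpoints as unit vectors p₁, p₂ with components (cos φ cos λ, cos φ sin λ, sin φ).
The central angle between the endpoints is δ = arccos(p₁·p₂) ≈ 2.525 rad (144.7°). The total great-circle distance is δ·R ≈ 2.525 × 6371 ≈ 16085 km, so the target fraction is f = 10000/16085 ≈ 0.622.
Interpolate at f ≈ 0.622 with slerp weights a = sin((1−f)δ)/sin δ ≈ 1.411, b = sin(fδ)/sin δ ≈ 1.729.
p = a·p₁ + b·p₂ ≈ (-0.165, -0.328, 0.930); φ = arcsin(p_z) ≈ 68.45°, λ = atan2(p_y, p_x) ≈ -116.66°.

≈ 68°N, 117°W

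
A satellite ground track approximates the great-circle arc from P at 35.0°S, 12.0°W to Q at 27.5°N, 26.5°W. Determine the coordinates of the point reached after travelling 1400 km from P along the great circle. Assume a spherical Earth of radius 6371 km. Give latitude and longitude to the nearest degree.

The haversine formula gives a central angle δ ≈ 1.117 rad (64.0°) between the endpoints. The total great-circle distance is δ·R ≈ 1.117 × 6371 ≈ 7115 km, so the target fraction is f = 1400/7115 ≈ 0.197.
Interpolate at f ≈ 0.197 with slerp weights a = sin((1−f)δ)/sin δ ≈ 0.870, b = sin(fδ)/sin δ ≈ 0.243.
p = a·p₁ + b·p₂ ≈ (0.889, -0.244, -0.387); φ = arcsin(p_z) ≈ -22.75°, λ = atan2(p_y, p_x) ≈ -15.35°.

≈ 23°S, 15°W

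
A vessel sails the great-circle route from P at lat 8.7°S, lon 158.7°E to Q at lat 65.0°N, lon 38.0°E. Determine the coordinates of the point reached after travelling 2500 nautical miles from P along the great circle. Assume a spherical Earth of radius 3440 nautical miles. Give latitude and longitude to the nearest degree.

≈ lat 29°N, lon 141°E

The haversine formula gives a central angle δ ≈ 1.929 rad (110.5°) between the endpoints. The total great-circle distance is δ·R ≈ 1.929 × 3440 ≈ 6635 nmi, so the target fraction is f = 2500/6635 ≈ 0.377.
Interpolate at f ≈ 0.377 with slerp weights a = sin((1−f)δ)/sin δ ≈ 0.996, b = sin(fδ)/sin δ ≈ 0.709.
p = a·p₁ + b·p₂ ≈ (-0.681, 0.542, 0.492); φ = arcsin(p_z) ≈ 29.49°, λ = atan2(p_y, p_x) ≈ 141.47°.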